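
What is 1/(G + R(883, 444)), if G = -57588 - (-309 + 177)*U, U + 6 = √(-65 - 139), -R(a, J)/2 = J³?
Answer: -14592929/2555442921884700 - 11*I*√51/1277721460942350 ≈ -5.7105e-9 - 6.1481e-14*I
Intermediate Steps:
R(a, J) = -2*J³
U = -6 + 2*I*√51 (U = -6 + √(-65 - 139) = -6 + √(-204) = -6 + 2*I*√51 ≈ -6.0 + 14.283*I)
G = -58380 + 264*I*√51 (G = -57588 - (-309 + 177)*(-6 + 2*I*√51) = -57588 - (-132)*(-6 + 2*I*√51) = -57588 - (792 - 264*I*√51) = -57588 + (-792 + 264*I*√51) = -58380 + 264*I*√51 ≈ -58380.0 + 1885.3*I)
1/(G + R(883, 444)) = 1/((-58380 + 264*I*√51) - 2*444³) = 1/((-58380 + 264*I*√51) - 2*87528384) = 1/((-58380 + 264*I*√51) - 175056768) = 1/(-175115148 + 264*I*√51)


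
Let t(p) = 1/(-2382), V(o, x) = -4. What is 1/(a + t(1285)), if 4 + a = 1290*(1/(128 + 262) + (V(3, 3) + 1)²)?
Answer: 30966/359493809 ≈ 8.6138e-5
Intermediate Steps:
t(p) = -1/2382
a = 150921/13 (a = -4 + 1290*(1/(128 + 262) + (-4 + 1)²) = -4 + 1290*(1/390 + (-3)²) = -4 + 1290*(1/390 + 9) = -4 + 1290*(3511/390) = -4 + 150973/13 = 150921/13 ≈ 11609.)
1/(a + t(1285)) = 1/(150921/13 - 1/2382) = 1/(359493809/30966) = 30966/359493809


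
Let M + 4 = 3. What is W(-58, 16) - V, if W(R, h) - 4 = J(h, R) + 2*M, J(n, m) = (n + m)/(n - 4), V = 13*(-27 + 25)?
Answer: 49/2 ≈ 24.500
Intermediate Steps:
V = -26 (V = 13*(-2) = -26)
M = -1 (M = -4 + 3 = -1)
J(n, m) = (m + n)/(-4 + n)
W(R, h) = 2 + (R + h)/(-4 + h) (W(R, h) = 4 + ((R + h)/(-4 + h) + 2*(-1)) = 4 + ((R + h)/(-4 + h) - 2) = 4 + (-2 + (R + h)/(-4 + h)) = 2 + (R + h)/(-4 + h))
W(-58, 16) - V = (-8 - 58 + 3*16)/(-4 + 16) - 1*(-26) = (-8 - 58 + 48)/12 + 26 = (1/12)*(-18) + 26 = -3/2 + 26 = 49/2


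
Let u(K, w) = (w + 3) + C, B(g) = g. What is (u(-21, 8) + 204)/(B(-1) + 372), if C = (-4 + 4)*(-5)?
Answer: 215/371 ≈ 0.57951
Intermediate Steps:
C = 0 (C = 0*(-5) = 0)
u(K, w) = 3 + w (u(K, w) = (w + 3) + 0 = (3 + w) + 0 = 3 + w)
(u(-21, 8) + 204)/(B(-1) + 372) = ((3 + 8) + 204)/(-1 + 372) = (11 + 204)/371 = 215*(1/371) = 215/371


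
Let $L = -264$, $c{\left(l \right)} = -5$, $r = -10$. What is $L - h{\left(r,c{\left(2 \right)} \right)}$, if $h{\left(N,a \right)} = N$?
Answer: $-254$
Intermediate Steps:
$L - h{\left(r,c{\left(2 \right)} \right)} = -264 - -10 = -264 + 10 = -254$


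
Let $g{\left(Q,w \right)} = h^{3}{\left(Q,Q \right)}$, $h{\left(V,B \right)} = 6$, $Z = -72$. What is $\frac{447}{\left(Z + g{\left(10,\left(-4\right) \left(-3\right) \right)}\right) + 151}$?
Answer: $\frac{447}{295} \approx 1.5153$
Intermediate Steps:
$g{\left(Q,w \right)} = 216$ ($g{\left(Q,w \right)} = 6^{3} = 216$)
$\frac{447}{\left(Z + g{\left(10,\left(-4\right) \left(-3\right) \right)}\right) + 151} = \frac{447}{\left(-72 + 216\right) + 151} = \frac{447}{144 + 151} = \frac{447}{295}$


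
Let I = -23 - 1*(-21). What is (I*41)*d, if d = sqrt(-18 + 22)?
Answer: -164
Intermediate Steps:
I = -2 (I = -23 + 21 = -2)
d = 2 (d = sqrt(4) = 2)
(I*41)*d = -2*41*2 = -82*2 = -164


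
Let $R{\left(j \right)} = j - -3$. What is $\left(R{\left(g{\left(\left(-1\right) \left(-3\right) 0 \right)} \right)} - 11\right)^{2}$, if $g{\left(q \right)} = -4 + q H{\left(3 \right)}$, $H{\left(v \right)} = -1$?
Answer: $144$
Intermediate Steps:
$g{\left(q \right)} = -4 - q$ ($g{\left(q \right)} = -4 + q \left(-1\right) = -4 - q$)
$R{\left(j \right)} = 3 + j$ ($R{\left(j \right)} = j + 3 = 3 + j$)
$\left(R{\left(g{\left(\left(-1\right) \left(-3\right) 0 \right)} \right)} - 11\right)^{2} = \left(\left(3 - \left(4 + \left(-1\right) \left(-3\right) 0\right)\right) - 11\right)^{2} = \left(\left(3 - \left(4 + 3 \cdot 0\right)\right) - 11\right)^{2} = \left(\left(3 - 4\right) - 11\right)^{2} = \left(-1 - 11\right)^{2} = \left(-12\right)^{2} = 144$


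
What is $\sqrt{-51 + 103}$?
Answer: $2 \sqrt{13} \approx 7.2111$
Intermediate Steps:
$\sqrt{-51 + 103} = \sqrt{52} = 2 \sqrt{13}$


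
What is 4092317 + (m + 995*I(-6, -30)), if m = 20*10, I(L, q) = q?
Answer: 4062667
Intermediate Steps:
m = 200
4092317 + (m + 995*I(-6, -30)) = 4092317 + (200 + 995*(-30)) = 4092317 + (200 - 29850) = 4092317 - 29650 = 4062667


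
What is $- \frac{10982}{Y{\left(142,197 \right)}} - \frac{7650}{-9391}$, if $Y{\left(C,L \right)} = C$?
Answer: $- \frac{51022831}{666761} \approx -76.523$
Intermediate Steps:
$- \frac{10982}{Y{\left(142,197 \right)}} - \frac{7650}{-9391} = - \frac{10982}{142} - \frac{7650}{-9391} = \left(-10982\right) \frac{1}{142} - - \frac{7650}{9391} = - \frac{5491}{71} + \frac{7650}{9391} = - \frac{51022831}{666761}$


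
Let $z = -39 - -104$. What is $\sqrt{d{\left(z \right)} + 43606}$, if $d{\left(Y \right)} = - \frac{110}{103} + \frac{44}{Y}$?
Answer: $\frac{36 \sqrt{1508129090}}{6695} \approx 208.82$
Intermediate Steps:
$z = 65$ ($z = -39 + 104 = 65$)
$d{\left(Y \right)} = - \frac{110}{103} + \frac{44}{Y}$ ($d{\left(Y \right)} = \left(-110\right) \frac{1}{103} + \frac{44}{Y} = - \frac{110}{103} + \frac{44}{Y}$)
$\sqrt{d{\left(z \right)} + 43606} = \sqrt{\left(- \frac{110}{103} + \frac{44}{65}\right) + 43606} = \sqrt{- \frac{2618}{6695} + 43606} = \sqrt{\frac{291939552}{6695}} = \frac{36 \sqrt{1508129090}}{6695}$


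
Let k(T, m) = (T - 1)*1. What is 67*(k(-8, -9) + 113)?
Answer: 6968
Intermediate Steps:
k(T, m) = -1 + T (k(T, m) = (-1 + T)*1 = -1 + T)
67*(k(-8, -9) + 113) = 67*((-1 - 8) + 113) = 67*(-9 + 113) = 67*104 = 6968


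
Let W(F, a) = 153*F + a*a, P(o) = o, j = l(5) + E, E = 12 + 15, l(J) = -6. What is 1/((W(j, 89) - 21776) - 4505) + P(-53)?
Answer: -802792/15147 ≈ -53.000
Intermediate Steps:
E = 27
j = 21 (j = -6 + 27 = 21)
W(F, a) = a**2 + 153*F (W(F, a) = 153*F + a**2 = a**2 + 153*F)
1/((W(j, 89) - 21776) - 4505) + P(-53) = 1/(((89**2 + 153*21) - 21776) - 4505) - 53 = 1/(((7921 + 3213) - 21776) - 4505) - 53 = 1/((11134 - 21776) - 4505) - 53 = 1/(-10642 - 4505) - 53 = 1/(-15147) - 53 = -1/15147 - 53 = -802792/15147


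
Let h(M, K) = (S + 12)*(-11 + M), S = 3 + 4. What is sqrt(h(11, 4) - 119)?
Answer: I*sqrt(119) ≈ 10.909*I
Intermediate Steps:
S = 7
h(M, K) = -209 + 19*M (h(M, K) = (7 + 12)*(-11 + M) = 19*(-11 + M) = -209 + 19*M)
sqrt(h(11, 4) - 119) = sqrt((-209 + 19*11) - 119) = sqrt((-209 + 209) - 119) = sqrt(0 - 119) = sqrt(-119) = I*sqrt(119)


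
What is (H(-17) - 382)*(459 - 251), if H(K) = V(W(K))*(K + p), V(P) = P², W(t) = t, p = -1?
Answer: -1161472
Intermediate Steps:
H(K) = K²*(-1 + K) (H(K) = K²*(K - 1) = K²*(-1 + K))
(H(-17) - 382)*(459 - 251) = ((-17)²*(-1 - 17) - 382)*(459 - 251) = (289*(-18) - 382)*208 = (-5202 - 382)*208 = -5584*208 = -1161472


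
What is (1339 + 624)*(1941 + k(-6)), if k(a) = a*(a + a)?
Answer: 3951519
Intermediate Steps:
k(a) = 2*a² (k(a) = a*(2*a) = 2*a²)
(1339 + 624)*(1941 + k(-6)) = (1339 + 624)*(1941 + 2*(-6)²) = 1963*(1941 + 2*36) = 1963*(1941 + 72) = 1963*2013 = 3951519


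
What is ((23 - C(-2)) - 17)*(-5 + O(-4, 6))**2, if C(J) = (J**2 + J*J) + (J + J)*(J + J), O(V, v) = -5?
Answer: -1800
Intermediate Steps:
C(J) = 6*J**2 (C(J) = (J**2 + J**2) + (2*J)*(2*J) = 2*J**2 + 4*J**2 = 6*J**2)
((23 - C(-2)) - 17)*(-5 + O(-4, 6))**2 = ((23 - 6*(-2)**2) - 17)*(-5 - 5)**2 = ((23 - 6*4) - 17)*(-10)**2 = ((23 - 1*24) - 17)*100 = ((23 - 24) - 17)*100 = (-1 - 17)*100 = -18*100 = -1800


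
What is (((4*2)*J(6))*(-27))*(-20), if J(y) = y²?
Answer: 155520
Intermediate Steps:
(((4*2)*J(6))*(-27))*(-20) = (((4*2)*6²)*(-27))*(-20) = ((8*36)*(-27))*(-20) = (288*(-27))*(-20) = -7776*(-20) = 155520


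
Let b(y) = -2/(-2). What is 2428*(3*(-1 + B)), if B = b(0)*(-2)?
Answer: -21852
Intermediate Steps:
b(y) = 1 (b(y) = -2*(-1/2) = 1)
B = -2 (B = 1*(-2) = -2)
2428*(3*(-1 + B)) = 2428*(3*(-1 - 2)) = 2428*(3*(-3)) = 2428*(-9) = -21852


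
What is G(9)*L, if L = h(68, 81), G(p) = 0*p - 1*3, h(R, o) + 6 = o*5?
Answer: -1197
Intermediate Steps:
h(R, o) = -6 + 5*o (h(R, o) = -6 + o*5 = -6 + 5*o)
G(p) = -3 (G(p) = 0 - 3 = -3)
L = 399 (L = -6 + 5*81 = -6 + 405 = 399)
G(9)*L = -3*399 = -1197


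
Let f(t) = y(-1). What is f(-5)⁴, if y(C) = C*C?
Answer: 1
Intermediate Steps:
y(C) = C²
f(t) = 1 (f(t) = (-1)² = 1)
f(-5)⁴ = 1⁴ = 1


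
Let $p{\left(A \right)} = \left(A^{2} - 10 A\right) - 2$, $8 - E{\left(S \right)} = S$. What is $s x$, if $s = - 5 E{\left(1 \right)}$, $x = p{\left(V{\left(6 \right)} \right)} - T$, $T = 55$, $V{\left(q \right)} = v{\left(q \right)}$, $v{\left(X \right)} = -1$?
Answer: $1610$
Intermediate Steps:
$V{\left(q \right)} = -1$
$E{\left(S \right)} = 8 - S$
$p{\left(A \right)} = -2 + A^{2} - 10 A$
$x = -46$ ($x = \left(-2 + \left(-1\right)^{2} - -10\right) - 55 = \left(-2 + 1 + 10\right) - 55 = 9 - 55 = -46$)
$s = -35$ ($s = - 5 \left(8 - 1\right) = \left(-5\right) 7 = -35$)
$s x = \left(-35\right) \left(-46\right) = 1610$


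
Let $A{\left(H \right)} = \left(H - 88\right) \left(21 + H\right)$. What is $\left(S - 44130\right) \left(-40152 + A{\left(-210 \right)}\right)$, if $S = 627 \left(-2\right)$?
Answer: $-733859280$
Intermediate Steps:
$S = -1254$
$A{\left(H \right)} = \left(-88 + H\right) \left(21 + H\right)$
$\left(S - 44130\right) \left(-40152 + A{\left(-210 \right)}\right) = \left(-1254 - 44130\right) \left(-40152 - \left(-12222 - 44100\right)\right) = - 45384 \left(-40152 + \left(-1848 + 44100 + 14070\right)\right) = - 45384 \left(-40152 + 56322\right) = \left(-45384\right) 16170 = -733859280$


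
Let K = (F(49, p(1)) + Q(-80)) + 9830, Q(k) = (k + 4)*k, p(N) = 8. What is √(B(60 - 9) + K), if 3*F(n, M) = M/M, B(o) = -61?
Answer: 2*√35661/3 ≈ 125.89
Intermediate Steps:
F(n, M) = ⅓ (F(n, M) = (M/M)/3 = (⅓)*1 = ⅓)
Q(k) = k*(4 + k) (Q(k) = (4 + k)*k = k*(4 + k))
K = 47731/3 (K = (⅓ - 80*(4 - 80)) + 9830 = (⅓ - 80*(-76)) + 9830 = (⅓ + 6080) + 9830 = 18241/3 + 9830 = 47731/3 ≈ 15910.)
√(B(60 - 9) + K) = √(-61 + 47731/3) = √(47548/3) = 2*√35661/3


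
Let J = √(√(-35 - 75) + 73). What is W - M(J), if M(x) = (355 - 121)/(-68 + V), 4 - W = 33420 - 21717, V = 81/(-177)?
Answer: -47238455/4039 ≈ -11696.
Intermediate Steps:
V = -27/59 (V = 81*(-1/177) = -27/59 ≈ -0.45763)
J = √(73 + I*√110) (J = √(√(-110) + 73) = √(I*√110 + 73) = √(73 + I*√110) ≈ 8.5659 + 0.6122*I)
W = -11699 (W = 4 - (33420 - 21717) = 4 - 1*11703 = 4 - 11703 = -11699)
M(x) = -13806/4039 (M(x) = (355 - 121)/(-68 - 27/59) = 234/(-4039/59) = 234*(-59/4039) = -13806/4039)
W - M(J) = -11699 - 1*(-13806/4039) = -11699 + 13806/4039 = -47238455/4039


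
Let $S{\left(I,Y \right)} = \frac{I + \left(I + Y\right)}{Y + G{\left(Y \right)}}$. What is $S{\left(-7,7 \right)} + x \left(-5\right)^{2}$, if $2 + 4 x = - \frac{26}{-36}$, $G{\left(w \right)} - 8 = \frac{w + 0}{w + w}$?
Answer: $- \frac{18833}{2232} \approx -8.4377$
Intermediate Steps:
$G{\left(w \right)} = \frac{17}{2}$ ($G{\left(w \right)} = 8 + \frac{w + 0}{w + w} = 8 + \frac{w}{2 w} = 8 + w \frac{1}{2 w} = 8 + \frac{1}{2} = \frac{17}{2}$)
$S{\left(I,Y \right)} = \frac{Y + 2 I}{\frac{17}{2} + Y}$ ($S{\left(I,Y \right)} = \frac{I + \left(I + Y\right)}{Y + \frac{17}{2}} = \frac{Y + 2 I}{\frac{17}{2} + Y}$)
$x = - \frac{23}{72}$ ($x = - \frac{1}{2} + \frac{\left(-26\right) \frac{1}{-36}}{4} = - \frac{1}{2} + \frac{\left(-26\right) \left(- \frac{1}{36}\right)}{4} = - \frac{1}{2} + \frac{1}{4} \cdot \frac{13}{18} = - \frac{1}{2} + \frac{13}{72} = - \frac{23}{72} \approx -0.31944$)
$S{\left(-7,7 \right)} + x \left(-5\right)^{2} = \frac{2 \left(7 + 2 \left(-7\right)\right)}{17 + 2 \cdot 7} - \frac{23 \left(-5\right)^{2}}{72} = \frac{2 \left(7 - 14\right)}{17 + 14} - \frac{575}{72} = 2 \cdot \frac{1}{31} \left(-7\right) - \frac{575}{72} = - \frac{14}{31} - \frac{575}{72} = - \frac{18833}{2232}$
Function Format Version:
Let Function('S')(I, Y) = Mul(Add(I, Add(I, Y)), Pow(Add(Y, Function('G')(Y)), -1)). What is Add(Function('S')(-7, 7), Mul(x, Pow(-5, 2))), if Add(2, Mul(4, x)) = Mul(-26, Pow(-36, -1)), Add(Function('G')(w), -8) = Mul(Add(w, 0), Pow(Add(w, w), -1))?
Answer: Rational(-18833, 2232) ≈ -8.4377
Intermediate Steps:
Function('G')(w) = Rational(17, 2) (Function('G')(w) = Add(8, Mul(Add(w, 0), Pow(Add(w, w), -1))) = Add(8, Mul(w, Pow(Mul(2, w), -1))) = Add(8, Mul(w, Mul(Rational(1, 2), Pow(w, -1)))) = Add(8, Rational(1, 2)) = Rational(17, 2))
Function('S')(I, Y) = Mul(Pow(Add(Rational(17, 2), Y), -1), Add(Y, Mul(2, I))) (Function('S')(I, Y) = Mul(Add(I, Add(I, Y)), Pow(Add(Y, Rational(17, 2)), -1)) = Mul(Add(Y, Mul(2, I)), Pow(Add(Rational(17, 2), Y), -1)) = Mul(Pow(Add(Rational(17, 2), Y), -1), Add(Y, Mul(2, I))))
x = Rational(-23, 72) (x = Add(Rational(-1, 2), Mul(Rational(1, 4), Mul(-26, Pow(-36, -1)))) = Add(Rational(-1, 2), Mul(Rational(1, 4), Mul(-26, Rational(-1, 36)))) = Add(Rational(-1, 2), Mul(Rational(1, 4), Rational(13, 18))) = Add(Rational(-1, 2), Rational(13, 72)) = Rational(-23, 72) ≈ -0.31944)
Add(Function('S')(-7, 7), Mul(x, Pow(-5, 2))) = Add(Mul(2, Pow(Add(17, Mul(2, 7)), -1), Add(7, Mul(2, -7))), Mul(Rational(-23, 72), Pow(-5, 2))) = Add(Mul(2, Pow(Add(17, 14), -1), Add(7, -14)), Mul(Rational(-23, 72), 25)) = Add(Mul(2, Pow(31, -1), -7), Rational(-575, 72)) = Add(Mul(2, Rational(1, 31), -7), Rational(-575, 72)) = Add(Rational(-14, 31), Rational(-575, 72)) = Rational(-18833, 2232)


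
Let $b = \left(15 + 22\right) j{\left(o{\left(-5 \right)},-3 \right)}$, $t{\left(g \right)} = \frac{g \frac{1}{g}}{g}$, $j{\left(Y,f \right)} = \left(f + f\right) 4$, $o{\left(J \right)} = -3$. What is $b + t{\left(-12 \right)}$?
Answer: $- \frac{10657}{12} \approx -888.08$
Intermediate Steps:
$j{\left(Y,f \right)} = 8 f$ ($j{\left(Y,f \right)} = 2 f 4 = 8 f$)
$t{\left(g \right)} = \frac{1}{g}$ ($t{\left(g \right)} = 1 \frac{1}{g} = \frac{1}{g}$)
$b = -888$ ($b = \left(15 + 22\right) 8 \left(-3\right) = 37 \left(-24\right) = -888$)
$b + t{\left(-12 \right)} = -888 + \frac{1}{-12} = -888 - \frac{1}{12} = - \frac{10657}{12}$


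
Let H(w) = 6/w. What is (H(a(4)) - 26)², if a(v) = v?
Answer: 2401/4 ≈ 600.25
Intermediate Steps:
(H(a(4)) - 26)² = (6/4 - 26)² = (6*(¼) - 26)² = (3/2 - 26)² = (-49/2)² = 2401/4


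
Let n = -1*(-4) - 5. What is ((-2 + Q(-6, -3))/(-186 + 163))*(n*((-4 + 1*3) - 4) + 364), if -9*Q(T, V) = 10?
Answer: 1148/23 ≈ 49.913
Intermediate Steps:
Q(T, V) = -10/9 (Q(T, V) = -⅑*10 = -10/9)
n = -1 (n = 4 - 5 = -1)
((-2 + Q(-6, -3))/(-186 + 163))*(n*((-4 + 1*3) - 4) + 364) = ((-2 - 10/9)/(-186 + 163))*(-((-4 + 1*3) - 4) + 364) = (-28/9/(-23))*(-((-4 + 3) - 4) + 364) = (-28/9*(-1/23))*(-(-1 - 4) + 364) = 28*(-1*(-5) + 364)/207 = 28*(5 + 364)/207 = (28/207)*369 = 1148/23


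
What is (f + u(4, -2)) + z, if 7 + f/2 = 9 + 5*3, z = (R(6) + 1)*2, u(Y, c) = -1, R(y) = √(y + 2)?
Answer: 35 + 4*√2 ≈ 40.657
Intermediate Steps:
R(y) = √(2 + y)
z = 2 + 4*√2 (z = (√(2 + 6) + 1)*2 = (√8 + 1)*2 = (2*√2 + 1)*2 = (1 + 2*√2)*2 = 2 + 4*√2 ≈ 7.6569)
f = 34 (f = -14 + 2*(9 + 5*3) = -14 + 2*(9 + 15) = -14 + 2*24 = -14 + 48 = 34)
(f + u(4, -2)) + z = (34 - 1) + (2 + 4*√2) = 33 + (2 + 4*√2) = 35 + 4*√2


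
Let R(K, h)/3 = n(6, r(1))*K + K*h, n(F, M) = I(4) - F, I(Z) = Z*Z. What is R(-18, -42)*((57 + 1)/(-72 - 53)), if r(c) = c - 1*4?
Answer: -100224/125 ≈ -801.79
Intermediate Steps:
I(Z) = Z**2
r(c) = -4 + c (r(c) = c - 4 = -4 + c)
n(F, M) = 16 - F (n(F, M) = 4**2 - F = 16 - F)
R(K, h) = 30*K + 3*K*h (R(K, h) = 3*((16 - 1*6)*K + K*h) = 3*((16 - 6)*K + K*h) = 3*(10*K + K*h) = 30*K + 3*K*h)
R(-18, -42)*((57 + 1)/(-72 - 53)) = (3*(-18)*(10 - 42))*((57 + 1)/(-72 - 53)) = (3*(-18)*(-32))*(58/(-125)) = 1728*(58*(-1/125)) = 1728*(-58/125) = -100224/125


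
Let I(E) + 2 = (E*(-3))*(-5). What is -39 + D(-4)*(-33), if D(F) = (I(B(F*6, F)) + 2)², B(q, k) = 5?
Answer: -185664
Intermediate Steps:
I(E) = -2 + 15*E (I(E) = -2 + (E*(-3))*(-5) = -2 - 3*E*(-5) = -2 + 15*E)
D(F) = 5625 (D(F) = ((-2 + 15*5) + 2)² = ((-2 + 75) + 2)² = (73 + 2)² = 75² = 5625)
-39 + D(-4)*(-33) = -39 + 5625*(-33) = -39 - 185625 = -185664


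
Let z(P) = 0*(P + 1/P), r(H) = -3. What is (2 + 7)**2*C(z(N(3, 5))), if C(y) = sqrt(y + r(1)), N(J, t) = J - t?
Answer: 81*I*sqrt(3) ≈ 140.3*I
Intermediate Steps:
z(P) = 0 (z(P) = 0*(P + 1/P) = 0)
C(y) = sqrt(-3 + y) (C(y) = sqrt(y - 3) = sqrt(-3 + y))
(2 + 7)**2*C(z(N(3, 5))) = (2 + 7)**2*sqrt(-3 + 0) = 9**2*sqrt(-3) = 81*(I*sqrt(3)) = 81*I*sqrt(3)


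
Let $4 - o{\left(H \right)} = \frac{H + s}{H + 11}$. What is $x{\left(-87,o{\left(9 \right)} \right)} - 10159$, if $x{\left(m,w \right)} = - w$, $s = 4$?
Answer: $- \frac{203247}{20} \approx -10162.0$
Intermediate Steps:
$o{\left(H \right)} = 4 - \frac{4 + H}{11 + H}$ ($o{\left(H \right)} = 4 - \frac{H + 4}{H + 11} = 4 - \frac{4 + H}{11 + H}$)
$x{\left(-87,o{\left(9 \right)} \right)} - 10159 = - \frac{40 + 3 \cdot 9}{11 + 9} - 10159 = - \frac{40 + 27}{20} - 10159 = - \frac{67}{20} - 10159 = - \frac{203247}{20}$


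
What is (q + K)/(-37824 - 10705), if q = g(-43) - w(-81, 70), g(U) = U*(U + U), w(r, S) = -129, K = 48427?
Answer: -52254/48529 ≈ -1.0768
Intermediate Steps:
g(U) = 2*U² (g(U) = U*(2*U) = 2*U²)
q = 3827 (q = 2*(-43)² - 1*(-129) = 2*1849 + 129 = 3698 + 129 = 3827)
(q + K)/(-37824 - 10705) = (3827 + 48427)/(-37824 - 10705) = 52254/(-48529) = 52254*(-1/48529) = -52254/48529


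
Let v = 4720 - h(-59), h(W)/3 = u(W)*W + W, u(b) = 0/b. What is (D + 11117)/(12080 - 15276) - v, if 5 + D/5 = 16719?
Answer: -15745499/3196 ≈ -4926.6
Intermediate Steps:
D = 83570 (D = -25 + 5*16719 = -25 + 83595 = 83570)
u(b) = 0
h(W) = 3*W (h(W) = 3*(0*W + W) = 3*(0 + W) = 3*W)
v = 4897 (v = 4720 - 3*(-59) = 4720 - 1*(-177) = 4720 + 177 = 4897)
(D + 11117)/(12080 - 15276) - v = (83570 + 11117)/(12080 - 15276) - 1*4897 = 94687/(-3196) - 4897 = 94687*(-1/3196) - 4897 = -94687/3196 - 4897 = -15745499/3196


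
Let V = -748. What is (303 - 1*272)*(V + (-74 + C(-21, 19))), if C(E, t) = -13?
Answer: -25885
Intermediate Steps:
(303 - 1*272)*(V + (-74 + C(-21, 19))) = (303 - 1*272)*(-748 + (-74 - 13)) = (303 - 272)*(-748 - 87) = 31*(-835) = -25885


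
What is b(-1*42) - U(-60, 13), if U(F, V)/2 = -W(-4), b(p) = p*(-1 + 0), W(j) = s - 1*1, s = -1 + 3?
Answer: 44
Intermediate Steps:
s = 2
W(j) = 1 (W(j) = 2 - 1*1 = 2 - 1 = 1)
b(p) = -p (b(p) = p*(-1) = -p)
U(F, V) = -2 (U(F, V) = 2*(-1*1) = 2*(-1) = -2)
b(-1*42) - U(-60, 13) = -(-1)*42 - 1*(-2) = -1*(-42) + 2 = 42 + 2 = 44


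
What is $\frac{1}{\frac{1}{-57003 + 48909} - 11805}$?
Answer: $- \frac{8094}{95549671} \approx -8.471 \cdot 10^{-5}$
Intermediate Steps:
$\frac{1}{\frac{1}{-57003 + 48909} - 11805} = \frac{1}{\frac{1}{-8094} - 11805} = \frac{1}{- \frac{1}{8094} - 11805} = \frac{1}{- \frac{95549671}{8094}} = - \frac{8094}{95549671}$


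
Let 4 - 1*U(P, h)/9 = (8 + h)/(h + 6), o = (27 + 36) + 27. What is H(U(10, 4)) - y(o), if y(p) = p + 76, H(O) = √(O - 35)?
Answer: -166 + 7*I*√5/5 ≈ -166.0 + 3.1305*I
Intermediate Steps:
o = 90 (o = 63 + 27 = 90)
U(P, h) = 36 - 9*(8 + h)/(6 + h) (U(P, h) = 36 - 9*(8 + h)/(h + 6) = 36 - 9*(8 + h)/(6 + h))
H(O) = √(-35 + O)
y(p) = 76 + p
H(U(10, 4)) - y(o) = √(-35 + 9*(16 + 3*4)/(6 + 4)) - (76 + 90) = √(-35 + 9*(16 + 12)/10) - 1*166 = √(-35 + 9*(⅒)*28) - 166 = √(-35 + 126/5) - 166 = √(-49/5) - 166 = 7*I*√5/5 - 166 = -166 + 7*I*√5/5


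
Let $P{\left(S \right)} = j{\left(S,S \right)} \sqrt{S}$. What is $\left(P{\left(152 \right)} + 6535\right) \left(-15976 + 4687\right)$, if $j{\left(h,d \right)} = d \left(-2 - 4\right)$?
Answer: $-73773615 + 20591136 \sqrt{38} \approx 5.3159 \cdot 10^{7}$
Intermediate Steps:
$j{\left(h,d \right)} = - 6 d$ ($j{\left(h,d \right)} = d \left(-6\right) = - 6 d$)
$P{\left(S \right)} = - 6 S^{\frac{3}{2}}$ ($P{\left(S \right)} = - 6 S \sqrt{S} = - 6 S^{\frac{3}{2}}$)
$\left(P{\left(152 \right)} + 6535\right) \left(-15976 + 4687\right) = \left(- 6 \cdot 152^{\frac{3}{2}} + 6535\right) \left(-15976 + 4687\right) = \left(- 6 \cdot 304 \sqrt{38} + 6535\right) \left(-11289\right) = \left(- 1824 \sqrt{38} + 6535\right) \left(-11289\right) = \left(6535 - 1824 \sqrt{38}\right) \left(-11289\right) = -73773615 + 20591136 \sqrt{38}$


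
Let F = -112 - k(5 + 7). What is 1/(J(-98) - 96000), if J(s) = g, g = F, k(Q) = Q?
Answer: -1/96124 ≈ -1.0403e-5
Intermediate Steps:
F = -124 (F = -112 - (5 + 7) = -112 - 1*12 = -112 - 12 = -124)
g = -124
J(s) = -124
1/(J(-98) - 96000) = 1/(-124 - 96000) = 1/(-96124) = -1/96124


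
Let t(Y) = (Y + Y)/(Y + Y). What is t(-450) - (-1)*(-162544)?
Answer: -162543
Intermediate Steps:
t(Y) = 1 (t(Y) = (2*Y)/((2*Y)) = (2*Y)*(1/(2*Y)) = 1)
t(-450) - (-1)*(-162544) = 1 - (-1)*(-162544) = 1 - 1*162544 = 1 - 162544 = -162543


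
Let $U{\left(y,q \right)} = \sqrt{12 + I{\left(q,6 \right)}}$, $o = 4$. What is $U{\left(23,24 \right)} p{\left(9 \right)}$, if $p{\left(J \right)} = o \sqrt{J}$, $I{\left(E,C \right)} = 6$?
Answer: $36 \sqrt{2} \approx 50.912$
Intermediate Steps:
$p{\left(J \right)} = 4 \sqrt{J}$
$U{\left(y,q \right)} = 3 \sqrt{2}$ ($U{\left(y,q \right)} = \sqrt{12 + 6} = \sqrt{18} = 3 \sqrt{2}$)
$U{\left(23,24 \right)} p{\left(9 \right)} = 3 \sqrt{2} \cdot 4 \sqrt{9} = 3 \sqrt{2} \cdot 4 \cdot 3 = 3 \sqrt{2} \cdot 12 = 36 \sqrt{2}$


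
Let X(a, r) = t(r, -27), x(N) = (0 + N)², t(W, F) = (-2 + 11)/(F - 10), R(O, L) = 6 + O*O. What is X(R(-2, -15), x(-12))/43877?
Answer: -9/1623449 ≈ -5.5438e-6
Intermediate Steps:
R(O, L) = 6 + O²
t(W, F) = 9/(-10 + F)
x(N) = N²
X(a, r) = -9/37 (X(a, r) = 9/(-10 - 27) = 9/(-37) = 9*(-1/37) = -9/37)
X(R(-2, -15), x(-12))/43877 = -9/37/43877 = -9/37*1/43877 = -9/1623449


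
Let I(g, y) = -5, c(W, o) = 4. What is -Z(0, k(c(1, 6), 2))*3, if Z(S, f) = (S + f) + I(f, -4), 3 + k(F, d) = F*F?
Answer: -24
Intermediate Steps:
k(F, d) = -3 + F² (k(F, d) = -3 + F*F = -3 + F²)
Z(S, f) = -5 + S + f (Z(S, f) = (S + f) - 5 = -5 + S + f)
-Z(0, k(c(1, 6), 2))*3 = -(-5 + 0 + (-3 + 4²))*3 = -(-5 + 0 + (-3 + 16))*3 = -(-5 + 0 + 13)*3 = -1*8*3 = -8*3 = -24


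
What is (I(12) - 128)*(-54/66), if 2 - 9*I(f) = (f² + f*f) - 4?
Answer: 1434/11 ≈ 130.36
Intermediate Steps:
I(f) = ⅔ - 2*f²/9 (I(f) = 2/9 - ((f² + f*f) - 4)/9 = 2/9 - ((f² + f²) - 4)/9 = 2/9 - (2*f² - 4)/9 = 2/9 - (-4 + 2*f²)/9 = 2/9 + (4/9 - 2*f²/9) = ⅔ - 2*f²/9)
(I(12) - 128)*(-54/66) = ((⅔ - 2/9*12²) - 128)*(-54/66) = ((⅔ - 2/9*144) - 128)*(-54*1/66) = ((⅔ - 32) - 128)*(-9/11) = (-94/3 - 128)*(-9/11) = -478/3*(-9/11) = 1434/11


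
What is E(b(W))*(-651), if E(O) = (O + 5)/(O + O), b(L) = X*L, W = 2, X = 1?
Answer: -4557/4 ≈ -1139.3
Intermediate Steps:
b(L) = L (b(L) = 1*L = L)
E(O) = (5 + O)/(2*O) (E(O) = (5 + O)/((2*O)) = (5 + O)*(1/(2*O)) = (5 + O)/(2*O))
E(b(W))*(-651) = ((½)*(5 + 2)/2)*(-651) = ((½)*(½)*7)*(-651) = (7/4)*(-651) = -4557/4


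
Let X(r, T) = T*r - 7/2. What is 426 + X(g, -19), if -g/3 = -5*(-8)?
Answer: 5405/2 ≈ 2702.5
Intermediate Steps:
g = -120 (g = -(-15)*(-8) = -3*40 = -120)
X(r, T) = -7/2 + T*r (X(r, T) = T*r - 7*1/2 = T*r - 7/2 = -7/2 + T*r)
426 + X(g, -19) = 426 + (-7/2 - 19*(-120)) = 426 + (-7/2 + 2280) = 426 + 4553/2 = 5405/2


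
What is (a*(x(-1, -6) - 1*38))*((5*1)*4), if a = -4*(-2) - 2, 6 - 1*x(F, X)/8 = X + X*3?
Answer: 24240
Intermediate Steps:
x(F, X) = 48 - 32*X (x(F, X) = 48 - 8*(X + X*3) = 48 - 8*(X + 3*X) = 48 - 32*X)
a = 6 (a = 8 - 2 = 6)
(a*(x(-1, -6) - 1*38))*((5*1)*4) = (6*((48 - 32*(-6)) - 1*38))*((5*1)*4) = (6*((48 + 192) - 38))*(5*4) = (6*(240 - 38))*20 = (6*202)*20 = 1212*20 = 24240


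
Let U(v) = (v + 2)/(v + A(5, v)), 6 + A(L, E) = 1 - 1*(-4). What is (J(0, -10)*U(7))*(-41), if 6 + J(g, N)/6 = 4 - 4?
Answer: 2214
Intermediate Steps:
A(L, E) = -1 (A(L, E) = -6 + (1 - 1*(-4)) = -6 + (1 + 4) = -6 + 5 = -1)
J(g, N) = -36 (J(g, N) = -36 + 6*(4 - 4) = -36 + 6*0 = -36 + 0 = -36)
U(v) = (2 + v)/(-1 + v) (U(v) = (v + 2)/(v - 1) = (2 + v)/(-1 + v))
(J(0, -10)*U(7))*(-41) = -36*(2 + 7)/(-1 + 7)*(-41) = -36*9/6*(-41) = -6*9*(-41) = -36*3/2*(-41) = -54*(-41) = 2214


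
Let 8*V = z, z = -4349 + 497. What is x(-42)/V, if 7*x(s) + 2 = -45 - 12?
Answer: 118/6741 ≈ 0.017505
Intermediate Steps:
x(s) = -59/7 (x(s) = -2/7 + (-45 - 12)/7 = -2/7 + (1/7)*(-57) = -2/7 - 57/7 = -59/7)
z = -3852
V = -963/2 (V = (1/8)*(-3852) = -963/2 ≈ -481.50)
x(-42)/V = -59/(7*(-963/2)) = -59/7*(-2/963) = 118/6741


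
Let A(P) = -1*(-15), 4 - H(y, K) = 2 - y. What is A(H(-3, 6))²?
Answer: 225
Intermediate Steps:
H(y, K) = 2 + y (H(y, K) = 4 - (2 - y) = 4 + (-2 + y) = 2 + y)
A(P) = 15
A(H(-3, 6))² = 15² = 225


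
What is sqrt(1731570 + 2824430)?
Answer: 20*sqrt(11390) ≈ 2134.5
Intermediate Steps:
sqrt(1731570 + 2824430) = sqrt(4556000) = 20*sqrt(11390)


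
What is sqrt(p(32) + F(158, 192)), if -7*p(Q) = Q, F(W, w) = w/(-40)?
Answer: 2*I*sqrt(2870)/35 ≈ 3.0613*I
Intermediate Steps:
F(W, w) = -w/40 (F(W, w) = w*(-1/40) = -w/40)
p(Q) = -Q/7
sqrt(p(32) + F(158, 192)) = sqrt(-1/7*32 - 1/40*192) = sqrt(-32/7 - 24/5) = sqrt(-328/35) = 2*I*sqrt(2870)/35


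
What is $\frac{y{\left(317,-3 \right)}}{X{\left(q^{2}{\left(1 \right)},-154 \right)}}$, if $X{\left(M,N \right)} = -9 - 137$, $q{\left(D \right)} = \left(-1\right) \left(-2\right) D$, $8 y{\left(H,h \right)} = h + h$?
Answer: $\frac{3}{584} \approx 0.005137$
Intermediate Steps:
$y{\left(H,h \right)} = \frac{h}{4}$ ($y{\left(H,h \right)} = \frac{h + h}{8} = \frac{2 h}{8} = \frac{h}{4}$)
$q{\left(D \right)} = 2 D$
$X{\left(M,N \right)} = -146$
$\frac{y{\left(317,-3 \right)}}{X{\left(q^{2}{\left(1 \right)},-154 \right)}} = \frac{\frac{1}{4} \left(-3\right)}{-146} = \left(- \frac{3}{4}\right) \left(- \frac{1}{146}\right) = \frac{3}{584}$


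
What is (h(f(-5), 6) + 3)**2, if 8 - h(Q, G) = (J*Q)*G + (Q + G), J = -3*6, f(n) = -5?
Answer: 280900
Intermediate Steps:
J = -18
h(Q, G) = 8 - G - Q + 18*G*Q (h(Q, G) = 8 - ((-18*Q)*G + (Q + G)) = 8 - (-18*G*Q + (G + Q)) = 8 - (G + Q - 18*G*Q) = 8 + (-G - Q + 18*G*Q) = 8 - G - Q + 18*G*Q)
(h(f(-5), 6) + 3)**2 = ((8 - 1*6 - 1*(-5) + 18*6*(-5)) + 3)**2 = ((8 - 6 + 5 - 540) + 3)**2 = (-533 + 3)**2 = (-530)**2 = 280900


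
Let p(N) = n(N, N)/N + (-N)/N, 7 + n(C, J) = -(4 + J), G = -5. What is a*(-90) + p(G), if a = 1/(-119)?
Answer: 569/595 ≈ 0.95630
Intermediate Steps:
n(C, J) = -11 - J (n(C, J) = -7 - (4 + J) = -7 + (-4 - J) = -11 - J)
p(N) = -1 + (-11 - N)/N (p(N) = (-11 - N)/N + (-N)/N = (-11 - N)/N - 1 = -1 + (-11 - N)/N)
a = -1/119 ≈ -0.0084034
a*(-90) + p(G) = -1/119*(-90) + (-2 - 11/(-5)) = 90/119 + (-2 - 11*(-1/5)) = 90/119 + (-2 + 11/5) = 90/119 + 1/5 = 569/595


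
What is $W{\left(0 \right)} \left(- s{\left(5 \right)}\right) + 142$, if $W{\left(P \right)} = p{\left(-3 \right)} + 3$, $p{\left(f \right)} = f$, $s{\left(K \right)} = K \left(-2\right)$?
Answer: $142$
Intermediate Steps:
$s{\left(K \right)} = - 2 K$
$W{\left(P \right)} = 0$ ($W{\left(P \right)} = -3 + 3 = 0$)
$W{\left(0 \right)} \left(- s{\left(5 \right)}\right) + 142 = 0 \left(- \left(-2\right) 5\right) + 142 = 0 \left(\left(-1\right) \left(-10\right)\right) + 142 = 0 \cdot 10 + 142 = 0 + 142 = 142$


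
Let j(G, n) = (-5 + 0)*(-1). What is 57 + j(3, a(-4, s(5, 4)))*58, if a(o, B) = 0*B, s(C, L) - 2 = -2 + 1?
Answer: 347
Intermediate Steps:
s(C, L) = 1 (s(C, L) = 2 + (-2 + 1) = 2 - 1 = 1)
a(o, B) = 0
j(G, n) = 5 (j(G, n) = -5*(-1) = 5)
57 + j(3, a(-4, s(5, 4)))*58 = 57 + 5*58 = 57 + 290 = 347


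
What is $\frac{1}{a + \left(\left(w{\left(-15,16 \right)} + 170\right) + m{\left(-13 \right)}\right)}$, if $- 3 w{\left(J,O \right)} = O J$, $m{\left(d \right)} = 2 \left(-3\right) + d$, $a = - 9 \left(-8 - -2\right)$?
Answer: $\frac{1}{285} \approx 0.0035088$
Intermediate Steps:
$a = 54$ ($a = - 9 \left(-8 + \left(-3 + 5\right)\right) = - 9 \left(-8 + 2\right) = \left(-9\right) \left(-6\right) = 54$)
$m{\left(d \right)} = -6 + d$
$w{\left(J,O \right)} = - \frac{J O}{3}$ ($w{\left(J,O \right)} = - \frac{O J}{3} = - \frac{J O}{3}$)
$\frac{1}{a + \left(\left(w{\left(-15,16 \right)} + 170\right) + m{\left(-13 \right)}\right)} = \frac{1}{54 + \left(\left(\left(- \frac{1}{3}\right) \left(-15\right) 16 + 170\right) - 19\right)} = \frac{1}{54 + \left(\left(80 + 170\right) - 19\right)} = \frac{1}{54 + \left(250 - 19\right)} = \frac{1}{54 + 231} = \frac{1}{285}$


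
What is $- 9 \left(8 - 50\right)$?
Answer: $378$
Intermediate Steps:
$- 9 \left(8 - 50\right) = \left(-9\right) \left(-42\right) = 378$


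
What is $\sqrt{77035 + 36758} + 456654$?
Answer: $456654 + \sqrt{113793} \approx 4.5699 \cdot 10^{5}$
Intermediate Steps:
$\sqrt{77035 + 36758} + 456654 = \sqrt{113793} + 456654 = 456654 + \sqrt{113793}$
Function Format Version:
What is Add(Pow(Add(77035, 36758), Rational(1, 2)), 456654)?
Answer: Add(456654, Pow(113793, Rational(1, 2))) ≈ 4.5699e+5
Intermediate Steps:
Add(Pow(Add(77035, 36758), Rational(1, 2)), 456654) = Add(Pow(113793, Rational(1, 2)), 456654) = Add(456654, Pow(113793, Rational(1, 2)))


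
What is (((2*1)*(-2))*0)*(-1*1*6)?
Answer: 0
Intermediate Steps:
(((2*1)*(-2))*0)*(-1*1*6) = ((2*(-2))*0)*(-1*6) = -4*0*(-6) = 0*(-6) = 0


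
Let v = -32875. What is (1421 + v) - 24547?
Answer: -56001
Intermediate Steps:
(1421 + v) - 24547 = (1421 - 32875) - 24547 = -31454 - 24547 = -56001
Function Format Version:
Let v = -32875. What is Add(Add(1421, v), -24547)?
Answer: -56001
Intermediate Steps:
Add(Add(1421, v), -24547) = Add(Add(1421, -32875), -24547) = Add(-31454, -24547) = -56001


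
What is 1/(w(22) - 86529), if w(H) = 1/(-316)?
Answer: -316/27343165 ≈ -1.1557e-5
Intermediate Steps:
w(H) = -1/316
1/(w(22) - 86529) = 1/(-1/316 - 86529) = 1/(-27343165/316) = -316/27343165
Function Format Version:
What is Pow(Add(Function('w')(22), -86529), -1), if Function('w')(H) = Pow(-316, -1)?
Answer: Rational(-316, 27343165) ≈ -1.1557e-5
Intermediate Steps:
Function('w')(H) = Rational(-1, 316)
Pow(Add(Function('w')(22), -86529), -1) = Pow(Add(Rational(-1, 316), -86529), -1) = Pow(Rational(-27343165, 316), -1) = Rational(-316, 27343165)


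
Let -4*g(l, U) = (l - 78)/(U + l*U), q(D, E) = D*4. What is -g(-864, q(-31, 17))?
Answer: -471/214024 ≈ -0.0022007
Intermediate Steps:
q(D, E) = 4*D
g(l, U) = -(-78 + l)/(4*(U + U*l)) (g(l, U) = -(l - 78)/(4*(U + l*U)) = -(-78 + l)/(4*(U + U*l)))
-g(-864, q(-31, 17)) = -(78 - 1*(-864))/(4*(4*(-31))*(1 - 864)) = -(78 + 864)/(4*(-124)*(-863)) = -(-1)*(-1)*942/(4*124*863) = -1*471/214024 = -471/214024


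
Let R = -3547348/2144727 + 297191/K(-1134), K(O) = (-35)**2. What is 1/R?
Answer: 2627290575/633048060557 ≈ 0.0041502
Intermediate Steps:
K(O) = 1225
R = 633048060557/2627290575 (R = -3547348/2144727 + 297191/1225 = 633048060557/2627290575 ≈ 240.95)
1/R = 1/(633048060557/2627290575) = 2627290575/633048060557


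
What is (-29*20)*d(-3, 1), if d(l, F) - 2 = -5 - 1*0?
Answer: 1740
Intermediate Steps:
d(l, F) = -3 (d(l, F) = 2 + (-5 - 1*0) = 2 + (-5 + 0) = 2 - 5 = -3)
(-29*20)*d(-3, 1) = -29*20*(-3) = -580*(-3) = 1740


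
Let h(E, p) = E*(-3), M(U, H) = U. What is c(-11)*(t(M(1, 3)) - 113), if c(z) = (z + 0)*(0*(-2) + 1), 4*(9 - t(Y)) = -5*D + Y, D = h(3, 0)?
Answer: 2541/2 ≈ 1270.5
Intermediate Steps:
h(E, p) = -3*E
D = -9 (D = -3*3 = -9)
t(Y) = -9/4 - Y/4 (t(Y) = 9 - (-5*(-9) + Y)/4 = 9 - (45 + Y)/4 = 9 + (-45/4 - Y/4) = -9/4 - Y/4)
c(z) = z (c(z) = z*(0 + 1) = z*1 = z)
c(-11)*(t(M(1, 3)) - 113) = -11*((-9/4 - ¼*1) - 113) = -11*((-9/4 - ¼) - 113) = -11*(-5/2 - 113) = -11*(-231/2) = 2541/2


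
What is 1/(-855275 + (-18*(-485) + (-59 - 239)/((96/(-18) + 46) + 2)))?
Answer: -64/54179327 ≈ -1.1813e-6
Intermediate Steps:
1/(-855275 + (-18*(-485) + (-59 - 239)/((96/(-18) + 46) + 2))) = 1/(-855275 + (8730 - 298/((96*(-1/18) + 46) + 2))) = 1/(-855275 + (8730 - 298/((-16/3 + 46) + 2))) = 1/(-855275 + (8730 - 298/(122/3 + 2))) = 1/(-855275 + (8730 - 298/128/3)) = 1/(-855275 + (8730 - 298*3/128)) = 1/(-855275 + (8730 - 447/64)) = 1/(-855275 + 558273/64) = 1/(-54179327/64) = -64/54179327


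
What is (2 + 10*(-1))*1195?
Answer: -9560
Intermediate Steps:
(2 + 10*(-1))*1195 = (2 - 10)*1195 = -8*1195 = -9560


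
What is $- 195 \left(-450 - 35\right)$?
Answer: $94575$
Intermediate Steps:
$- 195 \left(-450 - 35\right) = \left(-195\right) \left(-485\right) = 94575$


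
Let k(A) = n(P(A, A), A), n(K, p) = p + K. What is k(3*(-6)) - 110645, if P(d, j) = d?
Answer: -110681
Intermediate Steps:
n(K, p) = K + p
k(A) = 2*A (k(A) = A + A = 2*A)
k(3*(-6)) - 110645 = 2*(3*(-6)) - 110645 = 2*(-18) - 110645 = -36 - 110645 = -110681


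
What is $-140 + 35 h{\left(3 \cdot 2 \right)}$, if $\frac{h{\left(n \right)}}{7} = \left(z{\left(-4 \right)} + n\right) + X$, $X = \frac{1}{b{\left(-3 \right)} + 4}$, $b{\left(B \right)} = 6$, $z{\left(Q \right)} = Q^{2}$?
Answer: $\frac{10549}{2} \approx 5274.5$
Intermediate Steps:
$X = \frac{1}{10}$ ($X = \frac{1}{6 + 4} = \frac{1}{10} \approx 0.1$)
$h{\left(n \right)} = \frac{1127}{10} + 7 n$ ($h{\left(n \right)} = 7 \left(\left(\left(-4\right)^{2} + n\right) + \frac{1}{10}\right) = 7 \left(\left(16 + n\right) + \frac{1}{10}\right) = 7 \left(\frac{161}{10} + n\right) = \frac{1127}{10} + 7 n$)
$-140 + 35 h{\left(3 \cdot 2 \right)} = -140 + 35 \left(\frac{1127}{10} + 7 \cdot 3 \cdot 2\right) = -140 + 35 \left(\frac{1127}{10} + 7 \cdot 6\right) = -140 + 35 \left(\frac{1127}{10} + 42\right) = -140 + 35 \cdot \frac{1547}{10} = -140 + \frac{10829}{2} = \frac{10549}{2}$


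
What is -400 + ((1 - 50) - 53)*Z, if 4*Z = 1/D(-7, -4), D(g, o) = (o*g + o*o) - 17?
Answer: -7217/18 ≈ -400.94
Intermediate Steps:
D(g, o) = -17 + o**2 + g*o (D(g, o) = (g*o + o**2) - 17 = (o**2 + g*o) - 17 = -17 + o**2 + g*o)
Z = 1/108 (Z = 1/(4*(-17 + (-4)**2 - 7*(-4))) = 1/(4*(-17 + 16 + 28)) = (1/4)/27 = (1/4)*(1/27) = 1/108 ≈ 0.0092593)
-400 + ((1 - 50) - 53)*Z = -400 + ((1 - 50) - 53)*(1/108) = -400 + (-49 - 53)*(1/108) = -400 - 102*1/108 = -400 - 17/18 = -7217/18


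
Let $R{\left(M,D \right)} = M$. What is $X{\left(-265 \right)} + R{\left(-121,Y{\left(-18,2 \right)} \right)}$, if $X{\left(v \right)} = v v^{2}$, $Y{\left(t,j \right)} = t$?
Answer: $-18609746$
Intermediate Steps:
$X{\left(v \right)} = v^{3}$
$X{\left(-265 \right)} + R{\left(-121,Y{\left(-18,2 \right)} \right)} = \left(-265\right)^{3} - 121 = -18609625 - 121 = -18609746$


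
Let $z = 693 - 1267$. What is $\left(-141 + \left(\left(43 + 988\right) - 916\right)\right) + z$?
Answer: $-600$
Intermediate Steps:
$z = -574$
$\left(-141 + \left(\left(43 + 988\right) - 916\right)\right) + z = \left(-141 + \left(\left(43 + 988\right) - 916\right)\right) - 574 = \left(-141 + \left(1031 - 916\right)\right) - 574 = \left(-141 + 115\right) - 574 = -26 - 574 = -600$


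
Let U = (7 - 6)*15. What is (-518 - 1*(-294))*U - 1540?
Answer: -4900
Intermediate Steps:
U = 15 (U = 1*15 = 15)
(-518 - 1*(-294))*U - 1540 = (-518 - 1*(-294))*15 - 1540 = (-518 + 294)*15 - 1540 = -224*15 - 1540 = -3360 - 1540 = -4900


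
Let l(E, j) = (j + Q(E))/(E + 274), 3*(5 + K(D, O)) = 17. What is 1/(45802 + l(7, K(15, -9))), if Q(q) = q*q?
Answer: 843/38611235 ≈ 2.1833e-5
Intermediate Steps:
Q(q) = q²
K(D, O) = ⅔ (K(D, O) = -5 + (⅓)*17 = -5 + 17/3 = ⅔)
l(E, j) = (j + E²)/(274 + E) (l(E, j) = (j + E²)/(E + 274) = (j + E²)/(274 + E))
1/(45802 + l(7, K(15, -9))) = 1/(45802 + (⅔ + 7²)/(274 + 7)) = 1/(45802 + (⅔ + 49)/281) = 1/(45802 + (1/281)*(149/3)) = 1/(45802 + 149/843) = 1/(38611235/843) = 843/38611235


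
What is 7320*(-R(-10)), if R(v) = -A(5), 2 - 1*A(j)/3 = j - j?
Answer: 43920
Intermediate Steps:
A(j) = 6 (A(j) = 6 - 3*(j - j) = 6 - 3*0 = 6 + 0 = 6)
R(v) = -6 (R(v) = -1*6 = -6)
7320*(-R(-10)) = 7320*(-1*(-6)) = 7320*6 = 43920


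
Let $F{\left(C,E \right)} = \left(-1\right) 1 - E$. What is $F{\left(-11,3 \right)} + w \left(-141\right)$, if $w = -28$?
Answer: $3944$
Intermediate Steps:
$F{\left(C,E \right)} = -1 - E$
$F{\left(-11,3 \right)} + w \left(-141\right) = \left(-1 - 3\right) - -3948 = \left(-1 - 3\right) + 3948 = -4 + 3948 = 3944$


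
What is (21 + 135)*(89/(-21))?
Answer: -4628/7 ≈ -661.14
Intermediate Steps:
(21 + 135)*(89/(-21)) = 156*(89*(-1/21)) = 156*(-89/21) = -4628/7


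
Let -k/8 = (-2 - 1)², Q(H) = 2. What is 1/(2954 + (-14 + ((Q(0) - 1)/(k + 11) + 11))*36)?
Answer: 61/173570 ≈ 0.00035144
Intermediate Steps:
k = -72 (k = -8*(-2 - 1)² = -8*(-3)² = -8*9 = -72)
1/(2954 + (-14 + ((Q(0) - 1)/(k + 11) + 11))*36) = 1/(2954 + (-14 + ((2 - 1)/(-72 + 11) + 11))*36) = 1/(2954 + (-14 + (1/(-61) + 11))*36) = 1/(2954 + (-14 + (1*(-1/61) + 11))*36) = 1/(2954 + (-14 + (-1/61 + 11))*36) = 1/(2954 + (-14 + 670/61)*36) = 1/(2954 - 184/61*36) = 1/(2954 - 6624/61) = 1/(173570/61) = 61/173570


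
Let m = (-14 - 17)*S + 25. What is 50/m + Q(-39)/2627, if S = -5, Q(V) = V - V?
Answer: 5/18 ≈ 0.27778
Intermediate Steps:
Q(V) = 0
m = 180 (m = (-14 - 17)*(-5) + 25 = -31*(-5) + 25 = 155 + 25 = 180)
50/m + Q(-39)/2627 = 50/180 + 0/2627 = 50*(1/180) + 0*(1/2627) = 5/18 + 0 = 5/18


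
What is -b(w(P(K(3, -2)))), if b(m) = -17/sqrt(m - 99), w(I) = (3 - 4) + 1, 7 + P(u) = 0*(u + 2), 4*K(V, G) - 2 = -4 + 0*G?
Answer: -17*I*sqrt(11)/33 ≈ -1.7086*I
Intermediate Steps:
K(V, G) = -1/2 (K(V, G) = 1/2 + (-4 + 0*G)/4 = 1/2 + (-4 + 0)/4 = 1/2 + (1/4)*(-4) = 1/2 - 1 = -1/2)
P(u) = -7 (P(u) = -7 + 0*(u + 2) = -7 + 0*(2 + u) = -7 + 0 = -7)
w(I) = 0 (w(I) = -1 + 1 = 0)
b(m) = -17/sqrt(-99 + m)
-b(w(P(K(3, -2)))) = -(-17)/sqrt(-99 + 0) = -(-17)/sqrt(-99) = -(-17)*(-I*sqrt(11)/33) = -17*I*sqrt(11)/33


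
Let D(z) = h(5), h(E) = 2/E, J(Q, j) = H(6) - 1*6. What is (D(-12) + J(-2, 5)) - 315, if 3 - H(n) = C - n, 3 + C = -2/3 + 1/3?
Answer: -4624/15 ≈ -308.27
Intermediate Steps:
C = -10/3 (C = -3 + (-2/3 + 1/3) = -3 - 1/3 = -10/3 ≈ -3.3333)
H(n) = 19/3 + n (H(n) = 3 - (-10/3 - n) = 3 + (10/3 + n) = 19/3 + n)
J(Q, j) = 19/3 (J(Q, j) = (19/3 + 6) - 1*6 = 37/3 - 6 = 19/3)
D(z) = 2/5
(D(-12) + J(-2, 5)) - 315 = (2/5 + 19/3) - 315 = 101/15 - 315 = -4624/15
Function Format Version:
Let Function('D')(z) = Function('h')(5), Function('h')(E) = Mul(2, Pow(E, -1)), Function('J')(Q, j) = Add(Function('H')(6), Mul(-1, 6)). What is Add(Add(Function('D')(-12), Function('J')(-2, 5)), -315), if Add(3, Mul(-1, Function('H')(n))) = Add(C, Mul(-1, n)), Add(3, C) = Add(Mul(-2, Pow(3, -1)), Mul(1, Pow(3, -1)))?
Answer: Rational(-4624, 15) ≈ -308.27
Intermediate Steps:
C = Rational(-10, 3) (C = Add(-3, Add(Mul(-2, Pow(3, -1)), Mul(1, Pow(3, -1)))) = Add(-3, Add(Mul(-2, Rational(1, 3)), Mul(1, Rational(1, 3)))) = Add(-3, Add(Rational(-2, 3), Rational(1, 3))) = Add(-3, Rational(-1, 3)) = Rational(-10, 3) ≈ -3.3333)
Function('H')(n) = Add(Rational(19, 3), n) (Function('H')(n) = Add(3, Mul(-1, Add(Rational(-10, 3), Mul(-1, n)))) = Add(3, Add(Rational(10, 3), n)) = Add(Rational(19, 3), n))
Function('J')(Q, j) = Rational(19, 3) (Function('J')(Q, j) = Add(Add(Rational(19, 3), 6), Mul(-1, 6)) = Add(Rational(37, 3), -6) = Rational(19, 3))
Function('D')(z) = Rational(2, 5) (Function('D')(z) = Mul(2, Pow(5, -1)) = Mul(2, Rational(1, 5)) = Rational(2, 5))
Add(Add(Function('D')(-12), Function('J')(-2, 5)), -315) = Add(Add(Rational(2, 5), Rational(19, 3)), -315) = Add(Rational(101, 15), -315) = Rational(-4624, 15)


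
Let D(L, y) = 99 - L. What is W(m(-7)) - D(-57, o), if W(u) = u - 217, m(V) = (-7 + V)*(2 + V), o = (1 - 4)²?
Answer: -303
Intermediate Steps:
o = 9 (o = (-3)² = 9)
W(u) = -217 + u
W(m(-7)) - D(-57, o) = (-217 + (-14 + (-7)² - 5*(-7))) - (99 - 1*(-57)) = (-217 + (-14 + 49 + 35)) - (99 + 57) = (-217 + 70) - 1*156 = -147 - 156 = -303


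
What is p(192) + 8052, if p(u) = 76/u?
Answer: 386515/48 ≈ 8052.4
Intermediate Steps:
p(192) + 8052 = 76/192 + 8052 = 76*(1/192) + 8052 = 19/48 + 8052 = 386515/48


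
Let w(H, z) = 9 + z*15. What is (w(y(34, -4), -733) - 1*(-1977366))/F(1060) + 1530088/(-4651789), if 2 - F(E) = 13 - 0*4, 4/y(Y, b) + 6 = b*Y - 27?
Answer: -9147201684788/51169679 ≈ -1.7876e+5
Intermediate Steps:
y(Y, b) = 4/(-33 + Y*b) (y(Y, b) = 4/(-6 + (b*Y - 27)) = 4/(-6 + (Y*b - 27)) = 4/(-6 + (-27 + Y*b)) = 4/(-33 + Y*b))
w(H, z) = 9 + 15*z
F(E) = -11 (F(E) = 2 - (13 - 0*4) = 2 - (13 - 8*0) = 2 - (13 + 0) = 2 - 1*13 = 2 - 13 = -11)
(w(y(34, -4), -733) - 1*(-1977366))/F(1060) + 1530088/(-4651789) = ((9 + 15*(-733)) - 1*(-1977366))/(-11) + 1530088/(-4651789) = ((9 - 10995) + 1977366)*(-1/11) + 1530088*(-1/4651789) = (-10986 + 1977366)*(-1/11) - 1530088/4651789 = 1966380*(-1/11) - 1530088/4651789 = -1966380/11 - 1530088/4651789 = -9147201684788/51169679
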